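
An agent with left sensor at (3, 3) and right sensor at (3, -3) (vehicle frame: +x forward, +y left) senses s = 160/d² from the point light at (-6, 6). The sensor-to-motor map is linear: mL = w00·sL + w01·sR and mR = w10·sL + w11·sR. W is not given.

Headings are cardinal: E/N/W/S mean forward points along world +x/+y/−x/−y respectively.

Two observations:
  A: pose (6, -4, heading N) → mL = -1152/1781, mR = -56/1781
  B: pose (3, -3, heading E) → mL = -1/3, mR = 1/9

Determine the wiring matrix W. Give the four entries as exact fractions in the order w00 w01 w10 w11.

-1 1 -1/2 1

obs A: pose=(6,-4,N) → sL=16/13, sR=80/137, mL=-1152/1781, mR=-56/1781
obs B: pose=(3,-3,E) → sL=8/9, sR=5/9, mL=-1/3, mR=1/9
sensor matrix S = [[16/13, 80/137], [8/9, 5/9]]; det S = 880/5343
solve [mL_A; mL_B] = S·[w00; w01] and [mR_A; mR_B] = S·[w10; w11]:
  w00 = -1, w01 = 1, w10 = -1/2, w11 = 1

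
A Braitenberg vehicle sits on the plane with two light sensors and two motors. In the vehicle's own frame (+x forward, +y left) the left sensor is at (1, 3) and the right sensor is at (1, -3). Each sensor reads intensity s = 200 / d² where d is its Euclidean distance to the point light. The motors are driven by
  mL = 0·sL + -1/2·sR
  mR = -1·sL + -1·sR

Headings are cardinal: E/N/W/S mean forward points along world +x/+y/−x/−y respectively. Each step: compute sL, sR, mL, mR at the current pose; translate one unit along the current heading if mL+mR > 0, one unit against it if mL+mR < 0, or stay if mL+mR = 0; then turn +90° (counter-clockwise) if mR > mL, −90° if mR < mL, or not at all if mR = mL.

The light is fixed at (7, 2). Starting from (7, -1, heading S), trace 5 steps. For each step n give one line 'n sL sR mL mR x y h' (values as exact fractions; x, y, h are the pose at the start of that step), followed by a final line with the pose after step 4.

n=0: pose=(7,-1,S); sL=8, sR=8; mL=-4, mR=-16; mL+mR=-20 → advance -1; mR−mL=-12 → turn -1·90°
n=1: pose=(7,0,W); sL=100/13, sR=100; mL=-50, mR=-1400/13; mL+mR=-2050/13 → advance -1; mR−mL=-750/13 → turn -1·90°
n=2: pose=(8,0,N); sL=40, sR=200/17; mL=-100/17, mR=-880/17; mL+mR=-980/17 → advance -1; mR−mL=-780/17 → turn -1·90°
n=3: pose=(8,-1,E); sL=50, sR=5; mL=-5/2, mR=-55; mL+mR=-115/2 → advance -1; mR−mL=-105/2 → turn -1·90°
n=4: pose=(7,-1,S); sL=8, sR=8; mL=-4, mR=-16; mL+mR=-20 → advance -1; mR−mL=-12 → turn -1·90°

0 8 8 -4 -16 7 -1 S
1 100/13 100 -50 -1400/13 7 0 W
2 40 200/17 -100/17 -880/17 8 0 N
3 50 5 -5/2 -55 8 -1 E
4 8 8 -4 -16 7 -1 S
final 7 0 W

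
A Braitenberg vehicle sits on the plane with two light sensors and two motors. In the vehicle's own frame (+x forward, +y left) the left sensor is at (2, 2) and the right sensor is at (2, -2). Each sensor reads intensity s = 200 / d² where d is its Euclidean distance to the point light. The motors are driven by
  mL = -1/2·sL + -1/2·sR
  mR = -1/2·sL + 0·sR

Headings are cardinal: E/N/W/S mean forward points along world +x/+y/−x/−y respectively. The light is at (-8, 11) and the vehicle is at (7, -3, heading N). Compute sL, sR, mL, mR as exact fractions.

left sensor world pos  = (5, -1); dL² = 313
right sensor world pos = (9, -1); dR² = 433
sL = 200/313 = 200/313
sR = 200/433 = 200/433
mL = -1/2·sL + -1/2·sR = -74600/135529
mR = -1/2·sL + 0·sR = -100/313

200/313 200/433 -74600/135529 -100/313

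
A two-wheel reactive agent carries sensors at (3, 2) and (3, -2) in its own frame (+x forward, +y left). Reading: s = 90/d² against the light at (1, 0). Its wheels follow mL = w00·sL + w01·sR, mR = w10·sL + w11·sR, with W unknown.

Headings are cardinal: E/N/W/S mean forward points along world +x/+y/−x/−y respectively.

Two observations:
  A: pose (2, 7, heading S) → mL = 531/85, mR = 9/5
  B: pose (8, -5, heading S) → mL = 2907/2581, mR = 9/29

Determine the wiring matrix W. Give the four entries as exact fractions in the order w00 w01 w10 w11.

1 1/2 1/2 0

obs A: pose=(2,7,S) → sL=18/5, sR=90/17, mL=531/85, mR=9/5
obs B: pose=(8,-5,S) → sL=18/29, sR=90/89, mL=2907/2581, mR=9/29
sensor matrix S = [[18/5, 90/17], [18/29, 90/89]]; det S = 15552/43877
solve [mL_A; mL_B] = S·[w00; w01] and [mR_A; mR_B] = S·[w10; w11]:
  w00 = 1, w01 = 1/2, w10 = 1/2, w11 = 0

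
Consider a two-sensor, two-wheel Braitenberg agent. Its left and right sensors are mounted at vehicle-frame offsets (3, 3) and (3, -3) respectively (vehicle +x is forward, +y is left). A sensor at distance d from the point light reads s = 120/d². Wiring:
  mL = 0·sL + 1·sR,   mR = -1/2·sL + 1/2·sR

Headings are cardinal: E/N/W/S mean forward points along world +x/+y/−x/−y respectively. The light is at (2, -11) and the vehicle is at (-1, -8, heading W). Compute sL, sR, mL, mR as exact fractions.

10/3 5/3 5/3 -5/6

left sensor world pos  = (-4, -11); dL² = 36
right sensor world pos = (-4, -5); dR² = 72
sL = 120/36 = 10/3
sR = 120/72 = 5/3
mL = 0·sL + 1·sR = 5/3
mR = -1/2·sL + 1/2·sR = -5/6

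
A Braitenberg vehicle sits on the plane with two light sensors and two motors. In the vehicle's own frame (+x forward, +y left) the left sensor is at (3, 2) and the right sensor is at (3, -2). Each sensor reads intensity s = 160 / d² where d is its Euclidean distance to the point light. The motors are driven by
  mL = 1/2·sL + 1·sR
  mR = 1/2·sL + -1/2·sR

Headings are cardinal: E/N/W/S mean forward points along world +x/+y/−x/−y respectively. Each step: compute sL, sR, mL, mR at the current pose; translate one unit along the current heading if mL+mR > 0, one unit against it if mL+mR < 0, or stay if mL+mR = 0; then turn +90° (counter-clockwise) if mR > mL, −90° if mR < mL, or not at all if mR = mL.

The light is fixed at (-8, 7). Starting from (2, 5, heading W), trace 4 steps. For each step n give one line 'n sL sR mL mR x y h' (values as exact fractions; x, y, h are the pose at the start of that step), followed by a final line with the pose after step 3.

n=0: pose=(2,5,W); sL=32/13, sR=160/49; mL=2864/637, mR=-256/637; mL+mR=2608/637 → advance +1; mR−mL=-240/49 → turn -1·90°
n=1: pose=(1,5,N); sL=16/5, sR=80/61; mL=888/305, mR=288/305; mL+mR=1176/305 → advance +1; mR−mL=-120/61 → turn -1·90°
n=2: pose=(1,6,E); sL=32/29, sR=160/153; mL=7088/4437, mR=128/4437; mL+mR=7216/4437 → advance +1; mR−mL=-80/51 → turn -1·90°
n=3: pose=(2,6,S); sL=1, sR=2; mL=5/2, mR=-1/2; mL+mR=2 → advance +1; mR−mL=-3 → turn -1·90°

0 32/13 160/49 2864/637 -256/637 2 5 W
1 16/5 80/61 888/305 288/305 1 5 N
2 32/29 160/153 7088/4437 128/4437 1 6 E
3 1 2 5/2 -1/2 2 6 S
final 2 5 W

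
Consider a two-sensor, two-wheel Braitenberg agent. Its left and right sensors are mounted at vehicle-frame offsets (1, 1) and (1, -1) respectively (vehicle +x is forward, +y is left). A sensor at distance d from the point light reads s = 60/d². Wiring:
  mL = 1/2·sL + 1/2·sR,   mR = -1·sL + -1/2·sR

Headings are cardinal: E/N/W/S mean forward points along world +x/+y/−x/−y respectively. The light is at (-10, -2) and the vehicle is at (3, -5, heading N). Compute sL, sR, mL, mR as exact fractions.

15/37 3/10 261/740 -411/740

left sensor world pos  = (2, -4); dL² = 148
right sensor world pos = (4, -4); dR² = 200
sL = 60/148 = 15/37
sR = 60/200 = 3/10
mL = 1/2·sL + 1/2·sR = 261/740
mR = -1·sL + -1/2·sR = -411/740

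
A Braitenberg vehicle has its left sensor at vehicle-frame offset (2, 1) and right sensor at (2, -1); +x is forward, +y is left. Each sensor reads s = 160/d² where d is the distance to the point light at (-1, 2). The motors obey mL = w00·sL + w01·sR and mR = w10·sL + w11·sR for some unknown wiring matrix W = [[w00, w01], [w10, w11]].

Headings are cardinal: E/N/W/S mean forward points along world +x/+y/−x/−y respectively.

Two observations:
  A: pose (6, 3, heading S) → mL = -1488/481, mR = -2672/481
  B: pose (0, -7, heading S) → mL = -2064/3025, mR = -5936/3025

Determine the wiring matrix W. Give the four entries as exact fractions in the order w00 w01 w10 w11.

obs A: pose=(6,3,S) → sL=32/13, sR=160/37, mL=-1488/481, mR=-2672/481
obs B: pose=(0,-7,S) → sL=32/25, sR=160/121, mL=-2064/3025, mR=-5936/3025
sensor matrix S = [[32/13, 160/37], [32/25, 160/121]]; det S = -663552/291005
solve [mL_A; mL_B] = S·[w00; w01] and [mR_A; mR_B] = S·[w10; w11]:
  w00 = 1/2, w01 = -1, w10 = -1/2, w11 = -1

1/2 -1 -1/2 -1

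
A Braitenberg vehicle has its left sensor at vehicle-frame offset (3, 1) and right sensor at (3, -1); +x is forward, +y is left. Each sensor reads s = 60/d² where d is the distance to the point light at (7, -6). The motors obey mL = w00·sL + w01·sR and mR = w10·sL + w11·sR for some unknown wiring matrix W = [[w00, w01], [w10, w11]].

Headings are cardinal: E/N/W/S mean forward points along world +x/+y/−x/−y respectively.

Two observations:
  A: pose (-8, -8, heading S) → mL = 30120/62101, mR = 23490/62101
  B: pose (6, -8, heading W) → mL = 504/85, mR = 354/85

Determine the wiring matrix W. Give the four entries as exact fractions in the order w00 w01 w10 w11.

obs A: pose=(-8,-8,S) → sL=60/221, sR=60/281, mL=30120/62101, mR=23490/62101
obs B: pose=(6,-8,W) → sL=12/5, sR=60/17, mL=504/85, mR=354/85
sensor matrix S = [[60/221, 60/281], [12/5, 60/17]]; det S = 470592/1055717
solve [mL_A; mL_B] = S·[w00; w01] and [mR_A; mR_B] = S·[w10; w11]:
  w00 = 1, w01 = 1, w10 = 1, w11 = 1/2

1 1 1 1/2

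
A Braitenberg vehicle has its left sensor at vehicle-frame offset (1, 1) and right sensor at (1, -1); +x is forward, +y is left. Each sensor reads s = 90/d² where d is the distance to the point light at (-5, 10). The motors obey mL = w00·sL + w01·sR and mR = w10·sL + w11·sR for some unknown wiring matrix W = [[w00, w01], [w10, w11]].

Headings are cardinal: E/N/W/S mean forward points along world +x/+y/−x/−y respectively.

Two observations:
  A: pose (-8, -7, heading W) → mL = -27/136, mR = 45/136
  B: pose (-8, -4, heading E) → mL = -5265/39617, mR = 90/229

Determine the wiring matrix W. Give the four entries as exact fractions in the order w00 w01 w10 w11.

1/2 -1 0 1

obs A: pose=(-8,-7,W) → sL=9/34, sR=45/136, mL=-27/136, mR=45/136
obs B: pose=(-8,-4,E) → sL=90/173, sR=90/229, mL=-5265/39617, mR=90/229
sensor matrix S = [[9/34, 45/136], [90/173, 90/229]]; det S = -183465/2693956
solve [mL_A; mL_B] = S·[w00; w01] and [mR_A; mR_B] = S·[w10; w11]:
  w00 = 1/2, w01 = -1, w10 = 0, w11 = 1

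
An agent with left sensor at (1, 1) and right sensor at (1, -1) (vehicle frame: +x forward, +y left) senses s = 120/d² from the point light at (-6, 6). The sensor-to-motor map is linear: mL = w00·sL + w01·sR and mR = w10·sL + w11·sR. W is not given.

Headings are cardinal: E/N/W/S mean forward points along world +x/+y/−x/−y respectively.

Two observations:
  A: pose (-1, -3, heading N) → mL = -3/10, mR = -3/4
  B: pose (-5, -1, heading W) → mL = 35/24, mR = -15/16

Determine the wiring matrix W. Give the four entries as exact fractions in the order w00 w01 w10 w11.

obs A: pose=(-1,-3,N) → sL=3/2, sR=6/5, mL=-3/10, mR=-3/4
obs B: pose=(-5,-1,W) → sL=15/8, sR=10/3, mL=35/24, mR=-15/16
sensor matrix S = [[3/2, 6/5], [15/8, 10/3]]; det S = 11/4
solve [mL_A; mL_B] = S·[w00; w01] and [mR_A; mR_B] = S·[w10; w11]:
  w00 = -1, w01 = 1, w10 = -1/2, w11 = 0

-1 1 -1/2 0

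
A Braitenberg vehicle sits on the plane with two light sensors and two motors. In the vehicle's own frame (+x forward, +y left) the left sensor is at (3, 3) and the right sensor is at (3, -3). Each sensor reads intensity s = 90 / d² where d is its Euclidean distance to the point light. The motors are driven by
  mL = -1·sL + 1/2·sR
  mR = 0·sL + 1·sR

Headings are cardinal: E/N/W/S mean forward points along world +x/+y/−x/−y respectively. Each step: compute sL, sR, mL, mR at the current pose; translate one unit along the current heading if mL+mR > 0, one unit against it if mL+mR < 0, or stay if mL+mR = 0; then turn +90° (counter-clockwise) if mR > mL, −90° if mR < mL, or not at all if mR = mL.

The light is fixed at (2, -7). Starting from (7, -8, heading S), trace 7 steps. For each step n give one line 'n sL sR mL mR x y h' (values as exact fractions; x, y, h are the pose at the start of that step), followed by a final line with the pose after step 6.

n=0: pose=(7,-8,S); sL=9/8, sR=9/2; mL=9/8, mR=9/2; mL+mR=45/8 → advance +1; mR−mL=27/8 → turn +1·90°
n=1: pose=(7,-9,E); sL=18/13, sR=90/89; mL=-1017/1157, mR=90/89; mL+mR=153/1157 → advance +1; mR−mL=2187/1157 → turn +1·90°
n=2: pose=(8,-9,N); sL=9, sR=45/41; mL=-693/82, mR=45/41; mL+mR=-603/82 → advance -1; mR−mL=783/82 → turn +1·90°
n=3: pose=(8,-10,W); sL=2, sR=10; mL=3, mR=10; mL+mR=13 → advance +1; mR−mL=7 → turn +1·90°
n=4: pose=(7,-10,S); sL=9/10, sR=9/4; mL=9/40, mR=9/4; mL+mR=99/40 → advance +1; mR−mL=81/40 → turn +1·90°
n=5: pose=(7,-11,E); sL=18/13, sR=90/113; mL=-1449/1469, mR=90/113; mL+mR=-279/1469 → advance -1; mR−mL=2619/1469 → turn +1·90°
n=6: pose=(6,-11,N); sL=45, sR=9/5; mL=-441/10, mR=9/5; mL+mR=-423/10 → advance -1; mR−mL=459/10 → turn +1·90°

0 9/8 9/2 9/8 9/2 7 -8 S
1 18/13 90/89 -1017/1157 90/89 7 -9 E
2 9 45/41 -693/82 45/41 8 -9 N
3 2 10 3 10 8 -10 W
4 9/10 9/4 9/40 9/4 7 -10 S
5 18/13 90/113 -1449/1469 90/113 7 -11 E
6 45 9/5 -441/10 9/5 6 -11 N
final 6 -12 W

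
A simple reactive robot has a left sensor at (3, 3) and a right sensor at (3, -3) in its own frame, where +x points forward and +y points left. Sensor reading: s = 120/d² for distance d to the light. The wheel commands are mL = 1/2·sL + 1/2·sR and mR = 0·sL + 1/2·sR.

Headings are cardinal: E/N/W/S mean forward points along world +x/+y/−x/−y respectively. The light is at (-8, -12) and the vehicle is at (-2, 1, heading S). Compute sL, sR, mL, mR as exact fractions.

left sensor world pos  = (1, -2); dL² = 181
right sensor world pos = (-5, -2); dR² = 109
sL = 120/181 = 120/181
sR = 120/109 = 120/109
mL = 1/2·sL + 1/2·sR = 17400/19729
mR = 0·sL + 1/2·sR = 60/109

120/181 120/109 17400/19729 60/109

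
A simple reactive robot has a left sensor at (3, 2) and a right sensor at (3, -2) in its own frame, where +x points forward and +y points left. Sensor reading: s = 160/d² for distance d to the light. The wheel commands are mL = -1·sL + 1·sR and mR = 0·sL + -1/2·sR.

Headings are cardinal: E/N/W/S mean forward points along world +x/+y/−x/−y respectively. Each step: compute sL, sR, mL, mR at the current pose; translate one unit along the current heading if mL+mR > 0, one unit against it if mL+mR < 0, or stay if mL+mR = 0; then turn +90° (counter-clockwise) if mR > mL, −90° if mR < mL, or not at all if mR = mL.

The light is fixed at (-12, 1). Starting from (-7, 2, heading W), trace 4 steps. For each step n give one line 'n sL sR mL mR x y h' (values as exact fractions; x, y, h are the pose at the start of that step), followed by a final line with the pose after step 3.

0 32 160/13 -256/13 -80/13 -7 2 W
1 40/17 8 96/17 -4 -6 2 S
2 160/13 160/13 0 -80/13 -6 1 W
3 80/17 16/9 -448/153 -8/9 -5 1 N
final -5 0 W

n=0: pose=(-7,2,W); sL=32, sR=160/13; mL=-256/13, mR=-80/13; mL+mR=-336/13 → advance -1; mR−mL=176/13 → turn +1·90°
n=1: pose=(-6,2,S); sL=40/17, sR=8; mL=96/17, mR=-4; mL+mR=28/17 → advance +1; mR−mL=-164/17 → turn -1·90°
n=2: pose=(-6,1,W); sL=160/13, sR=160/13; mL=0, mR=-80/13; mL+mR=-80/13 → advance -1; mR−mL=-80/13 → turn -1·90°
n=3: pose=(-5,1,N); sL=80/17, sR=16/9; mL=-448/153, mR=-8/9; mL+mR=-584/153 → advance -1; mR−mL=104/51 → turn +1·90°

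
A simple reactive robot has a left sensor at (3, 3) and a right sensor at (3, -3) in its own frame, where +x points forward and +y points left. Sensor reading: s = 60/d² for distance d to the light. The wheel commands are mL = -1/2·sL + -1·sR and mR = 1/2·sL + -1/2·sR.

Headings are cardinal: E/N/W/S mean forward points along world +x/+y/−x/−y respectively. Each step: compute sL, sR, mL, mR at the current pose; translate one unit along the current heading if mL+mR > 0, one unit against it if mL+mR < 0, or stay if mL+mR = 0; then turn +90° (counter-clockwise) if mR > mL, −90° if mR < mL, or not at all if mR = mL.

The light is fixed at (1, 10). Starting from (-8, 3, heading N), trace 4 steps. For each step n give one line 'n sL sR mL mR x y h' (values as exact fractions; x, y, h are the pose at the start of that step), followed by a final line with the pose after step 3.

n=0: pose=(-8,3,N); sL=3/8, sR=15/13; mL=-279/208, mR=-81/208; mL+mR=-45/26 → advance -1; mR−mL=99/104 → turn +1·90°
n=1: pose=(-8,2,W); sL=12/53, sR=60/169; mL=-4194/8957, mR=-576/8957; mL+mR=-90/169 → advance -1; mR−mL=3618/8957 → turn +1·90°
n=2: pose=(-7,2,S); sL=30/73, sR=30/121; mL=-4005/8833, mR=720/8833; mL+mR=-45/121 → advance -1; mR−mL=4725/8833 → turn +1·90°
n=3: pose=(-7,3,E); sL=60/41, sR=12/25; mL=-1242/1025, mR=504/1025; mL+mR=-18/25 → advance -1; mR−mL=1746/1025 → turn +1·90°

0 3/8 15/13 -279/208 -81/208 -8 3 N
1 12/53 60/169 -4194/8957 -576/8957 -8 2 W
2 30/73 30/121 -4005/8833 720/8833 -7 2 S
3 60/41 12/25 -1242/1025 504/1025 -7 3 E
final -8 3 N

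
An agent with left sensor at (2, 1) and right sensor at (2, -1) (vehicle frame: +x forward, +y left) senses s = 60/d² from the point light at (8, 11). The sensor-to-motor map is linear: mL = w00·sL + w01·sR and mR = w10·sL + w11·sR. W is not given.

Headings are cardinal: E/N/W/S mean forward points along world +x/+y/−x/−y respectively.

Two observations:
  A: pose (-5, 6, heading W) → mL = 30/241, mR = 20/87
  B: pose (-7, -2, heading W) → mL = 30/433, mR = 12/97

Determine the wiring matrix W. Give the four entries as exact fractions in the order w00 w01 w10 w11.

obs A: pose=(-5,6,W) → sL=20/87, sR=60/241, mL=30/241, mR=20/87
obs B: pose=(-7,-2,W) → sL=12/97, sR=60/433, mL=30/433, mR=12/97
sensor matrix S = [[20/87, 60/241], [12/97, 60/433]]; det S = 309760/293544989
solve [mL_A; mL_B] = S·[w00; w01] and [mR_A; mR_B] = S·[w10; w11]:
  w00 = 0, w01 = 1/2, w10 = 1, w11 = 0

0 1/2 1 0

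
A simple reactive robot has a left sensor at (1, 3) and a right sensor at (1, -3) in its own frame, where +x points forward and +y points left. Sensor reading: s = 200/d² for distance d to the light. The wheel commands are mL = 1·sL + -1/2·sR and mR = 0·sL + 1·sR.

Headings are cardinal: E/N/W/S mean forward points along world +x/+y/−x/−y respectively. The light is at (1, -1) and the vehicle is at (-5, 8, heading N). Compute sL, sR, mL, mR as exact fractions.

200/181 200/109 3700/19729 200/109

left sensor world pos  = (-8, 9); dL² = 181
right sensor world pos = (-2, 9); dR² = 109
sL = 200/181 = 200/181
sR = 200/109 = 200/109
mL = 1·sL + -1/2·sR = 3700/19729
mR = 0·sL + 1·sR = 200/109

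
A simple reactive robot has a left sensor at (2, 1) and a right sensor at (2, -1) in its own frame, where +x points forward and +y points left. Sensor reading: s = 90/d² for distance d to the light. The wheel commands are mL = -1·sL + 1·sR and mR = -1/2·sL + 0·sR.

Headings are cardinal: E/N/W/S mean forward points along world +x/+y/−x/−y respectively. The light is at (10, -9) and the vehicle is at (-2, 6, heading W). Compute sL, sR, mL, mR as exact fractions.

left sensor world pos  = (-4, 5); dL² = 392
right sensor world pos = (-4, 7); dR² = 452
sL = 90/392 = 45/196
sR = 90/452 = 45/226
mL = -1·sL + 1·sR = -675/22148
mR = -1/2·sL + 0·sR = -45/392

45/196 45/226 -675/22148 -45/392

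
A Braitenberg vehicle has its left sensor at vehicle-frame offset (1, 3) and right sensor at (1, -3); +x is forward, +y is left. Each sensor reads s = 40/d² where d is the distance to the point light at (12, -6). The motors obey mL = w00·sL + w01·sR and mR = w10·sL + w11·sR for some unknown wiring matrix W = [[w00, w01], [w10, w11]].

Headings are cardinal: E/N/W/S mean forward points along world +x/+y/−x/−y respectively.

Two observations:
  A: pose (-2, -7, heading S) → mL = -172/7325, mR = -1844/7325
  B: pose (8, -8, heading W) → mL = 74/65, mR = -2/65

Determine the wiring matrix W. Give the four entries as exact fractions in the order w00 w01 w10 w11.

-1/2 1 -1 1/2

obs A: pose=(-2,-7,S) → sL=8/25, sR=40/293, mL=-172/7325, mR=-1844/7325
obs B: pose=(8,-8,W) → sL=4/5, sR=20/13, mL=74/65, mR=-2/65
sensor matrix S = [[8/25, 40/293], [4/5, 20/13]]; det S = 7296/19045
solve [mL_A; mL_B] = S·[w00; w01] and [mR_A; mR_B] = S·[w10; w11]:
  w00 = -1/2, w01 = 1, w10 = -1, w11 = 1/2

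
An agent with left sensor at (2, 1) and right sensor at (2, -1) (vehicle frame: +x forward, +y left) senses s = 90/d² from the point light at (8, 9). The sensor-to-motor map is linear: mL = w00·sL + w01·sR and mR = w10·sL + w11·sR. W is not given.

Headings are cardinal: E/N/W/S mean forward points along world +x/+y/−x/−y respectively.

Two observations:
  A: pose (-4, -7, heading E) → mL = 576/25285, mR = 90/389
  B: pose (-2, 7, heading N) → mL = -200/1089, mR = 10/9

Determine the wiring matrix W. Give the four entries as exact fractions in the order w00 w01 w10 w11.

obs A: pose=(-4,-7,E) → sL=18/65, sR=90/389, mL=576/25285, mR=90/389
obs B: pose=(-2,7,N) → sL=90/121, sR=10/9, mL=-200/1089, mR=10/9
sensor matrix S = [[18/65, 90/389], [90/121, 10/9]]; det S = 82976/611897
solve [mL_A; mL_B] = S·[w00; w01] and [mR_A; mR_B] = S·[w10; w11]:
  w00 = 1/2, w01 = -1/2, w10 = 0, w11 = 1

1/2 -1/2 0 1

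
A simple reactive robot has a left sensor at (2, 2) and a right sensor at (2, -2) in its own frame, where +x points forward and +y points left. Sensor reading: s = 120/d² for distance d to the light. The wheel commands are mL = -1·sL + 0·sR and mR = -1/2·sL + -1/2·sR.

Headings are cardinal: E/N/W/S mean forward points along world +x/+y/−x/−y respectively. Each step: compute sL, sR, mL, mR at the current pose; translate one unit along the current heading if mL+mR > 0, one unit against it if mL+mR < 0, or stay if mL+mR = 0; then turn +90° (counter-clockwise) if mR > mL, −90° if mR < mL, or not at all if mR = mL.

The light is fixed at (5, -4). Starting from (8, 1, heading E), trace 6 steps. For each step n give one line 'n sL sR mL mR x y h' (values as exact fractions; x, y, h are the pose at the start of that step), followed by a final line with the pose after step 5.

n=0: pose=(8,1,E); sL=60/37, sR=60/17; mL=-60/37, mR=-1620/629; mL+mR=-2640/629 → advance -1; mR−mL=-600/629 → turn -1·90°
n=1: pose=(7,1,S); sL=24/5, sR=40/3; mL=-24/5, mR=-136/15; mL+mR=-208/15 → advance -1; mR−mL=-64/15 → turn -1·90°
n=2: pose=(7,2,W); sL=15/2, sR=15/8; mL=-15/2, mR=-75/16; mL+mR=-195/16 → advance -1; mR−mL=45/16 → turn +1·90°
n=3: pose=(8,2,S); sL=120/41, sR=120/17; mL=-120/41, mR=-3480/697; mL+mR=-5520/697 → advance -1; mR−mL=-1440/697 → turn -1·90°
n=4: pose=(8,3,W); sL=60/13, sR=60/41; mL=-60/13, mR=-1620/533; mL+mR=-4080/533 → advance -1; mR−mL=840/533 → turn +1·90°
n=5: pose=(9,3,S); sL=120/61, sR=120/29; mL=-120/61, mR=-5400/1769; mL+mR=-8880/1769 → advance -1; mR−mL=-1920/1769 → turn -1·90°

0 60/37 60/17 -60/37 -1620/629 8 1 E
1 24/5 40/3 -24/5 -136/15 7 1 S
2 15/2 15/8 -15/2 -75/16 7 2 W
3 120/41 120/17 -120/41 -3480/697 8 2 S
4 60/13 60/41 -60/13 -1620/533 8 3 W
5 120/61 120/29 -120/61 -5400/1769 9 3 S
final 9 4 W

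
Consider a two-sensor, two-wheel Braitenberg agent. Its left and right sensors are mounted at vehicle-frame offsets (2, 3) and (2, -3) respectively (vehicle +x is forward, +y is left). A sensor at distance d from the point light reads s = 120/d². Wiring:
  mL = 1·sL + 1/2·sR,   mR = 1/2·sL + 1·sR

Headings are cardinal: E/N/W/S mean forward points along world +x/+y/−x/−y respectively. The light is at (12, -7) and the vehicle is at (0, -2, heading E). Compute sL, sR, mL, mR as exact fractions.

30/41 15/13 1395/1066 810/533

left sensor world pos  = (2, 1); dL² = 164
right sensor world pos = (2, -5); dR² = 104
sL = 120/164 = 30/41
sR = 120/104 = 15/13
mL = 1·sL + 1/2·sR = 1395/1066
mR = 1/2·sL + 1·sR = 810/533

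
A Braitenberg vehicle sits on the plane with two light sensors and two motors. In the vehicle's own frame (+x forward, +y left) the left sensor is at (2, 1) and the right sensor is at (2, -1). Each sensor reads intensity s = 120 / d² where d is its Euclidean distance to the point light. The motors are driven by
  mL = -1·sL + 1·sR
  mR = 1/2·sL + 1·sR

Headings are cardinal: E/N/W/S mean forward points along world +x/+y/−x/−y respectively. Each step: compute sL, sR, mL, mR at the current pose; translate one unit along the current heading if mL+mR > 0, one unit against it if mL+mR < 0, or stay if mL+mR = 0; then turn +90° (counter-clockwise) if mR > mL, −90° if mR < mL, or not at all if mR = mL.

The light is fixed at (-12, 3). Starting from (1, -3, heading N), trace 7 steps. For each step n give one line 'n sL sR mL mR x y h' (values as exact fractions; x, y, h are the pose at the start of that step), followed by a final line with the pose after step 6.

0 3/4 30/53 -39/212 399/424 1 -3 N
1 120/157 120/137 2400/21509 27060/21509 1 -2 W
2 60/109 12/17 288/1853 1818/1853 0 -2 S
3 120/221 24/49 -576/10829 8244/10829 0 -3 E
4 3/4 30/53 -39/212 399/424 1 -3 N
5 120/157 120/137 2400/21509 27060/21509 1 -2 W
6 60/109 12/17 288/1853 1818/1853 0 -2 S
final 0 -3 E

n=0: pose=(1,-3,N); sL=3/4, sR=30/53; mL=-39/212, mR=399/424; mL+mR=321/424 → advance +1; mR−mL=9/8 → turn +1·90°
n=1: pose=(1,-2,W); sL=120/157, sR=120/137; mL=2400/21509, mR=27060/21509; mL+mR=29460/21509 → advance +1; mR−mL=180/157 → turn +1·90°
n=2: pose=(0,-2,S); sL=60/109, sR=12/17; mL=288/1853, mR=1818/1853; mL+mR=2106/1853 → advance +1; mR−mL=90/109 → turn +1·90°
n=3: pose=(0,-3,E); sL=120/221, sR=24/49; mL=-576/10829, mR=8244/10829; mL+mR=7668/10829 → advance +1; mR−mL=180/221 → turn +1·90°
n=4: pose=(1,-3,N); sL=3/4, sR=30/53; mL=-39/212, mR=399/424; mL+mR=321/424 → advance +1; mR−mL=9/8 → turn +1·90°
n=5: pose=(1,-2,W); sL=120/157, sR=120/137; mL=2400/21509, mR=27060/21509; mL+mR=29460/21509 → advance +1; mR−mL=180/157 → turn +1·90°
n=6: pose=(0,-2,S); sL=60/109, sR=12/17; mL=288/1853, mR=1818/1853; mL+mR=2106/1853 → advance +1; mR−mL=90/109 → turn +1·90°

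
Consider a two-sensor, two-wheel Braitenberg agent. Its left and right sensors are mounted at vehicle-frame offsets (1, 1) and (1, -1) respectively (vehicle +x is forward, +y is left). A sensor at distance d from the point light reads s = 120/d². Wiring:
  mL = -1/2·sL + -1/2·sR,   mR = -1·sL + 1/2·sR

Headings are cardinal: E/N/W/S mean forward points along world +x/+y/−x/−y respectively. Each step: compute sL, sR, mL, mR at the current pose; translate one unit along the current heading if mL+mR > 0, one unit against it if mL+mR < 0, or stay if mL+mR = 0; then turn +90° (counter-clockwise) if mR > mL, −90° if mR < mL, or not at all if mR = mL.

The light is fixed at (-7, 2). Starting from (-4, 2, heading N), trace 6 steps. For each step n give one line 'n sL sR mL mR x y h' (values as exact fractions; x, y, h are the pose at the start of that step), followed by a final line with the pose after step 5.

0 24 120/17 -264/17 -348/17 -4 2 N
1 15/2 6 -27/4 -9/2 -4 1 E
2 120 40/3 -200/3 -340/3 -5 1 N
3 12 20/3 -28/3 -26/3 -5 0 E
4 120 24 -72 -108 -6 0 N
5 15 6 -21/2 -12 -6 -1 E
final -7 -1 S

n=0: pose=(-4,2,N); sL=24, sR=120/17; mL=-264/17, mR=-348/17; mL+mR=-36 → advance -1; mR−mL=-84/17 → turn -1·90°
n=1: pose=(-4,1,E); sL=15/2, sR=6; mL=-27/4, mR=-9/2; mL+mR=-45/4 → advance -1; mR−mL=9/4 → turn +1·90°
n=2: pose=(-5,1,N); sL=120, sR=40/3; mL=-200/3, mR=-340/3; mL+mR=-180 → advance -1; mR−mL=-140/3 → turn -1·90°
n=3: pose=(-5,0,E); sL=12, sR=20/3; mL=-28/3, mR=-26/3; mL+mR=-18 → advance -1; mR−mL=2/3 → turn +1·90°
n=4: pose=(-6,0,N); sL=120, sR=24; mL=-72, mR=-108; mL+mR=-180 → advance -1; mR−mL=-36 → turn -1·90°
n=5: pose=(-6,-1,E); sL=15, sR=6; mL=-21/2, mR=-12; mL+mR=-45/2 → advance -1; mR−mL=-3/2 → turn -1·90°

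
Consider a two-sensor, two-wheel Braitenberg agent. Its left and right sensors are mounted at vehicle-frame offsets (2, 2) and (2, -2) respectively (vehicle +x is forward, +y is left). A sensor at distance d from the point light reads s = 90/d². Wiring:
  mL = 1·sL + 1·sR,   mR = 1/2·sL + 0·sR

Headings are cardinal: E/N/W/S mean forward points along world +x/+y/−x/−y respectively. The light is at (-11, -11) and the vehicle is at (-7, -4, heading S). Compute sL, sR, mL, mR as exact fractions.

left sensor world pos  = (-5, -6); dL² = 61
right sensor world pos = (-9, -6); dR² = 29
sL = 90/61 = 90/61
sR = 90/29 = 90/29
mL = 1·sL + 1·sR = 8100/1769
mR = 1/2·sL + 0·sR = 45/61

90/61 90/29 8100/1769 45/61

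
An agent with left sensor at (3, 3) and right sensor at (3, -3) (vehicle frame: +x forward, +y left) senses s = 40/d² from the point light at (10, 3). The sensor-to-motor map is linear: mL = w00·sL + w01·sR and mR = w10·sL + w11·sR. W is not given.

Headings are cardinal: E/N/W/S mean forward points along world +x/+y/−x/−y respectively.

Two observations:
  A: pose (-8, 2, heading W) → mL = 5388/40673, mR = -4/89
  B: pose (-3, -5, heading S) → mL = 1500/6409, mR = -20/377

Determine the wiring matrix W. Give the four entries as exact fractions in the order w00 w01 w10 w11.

obs A: pose=(-8,2,W) → sL=40/457, sR=8/89, mL=5388/40673, mR=-4/89
obs B: pose=(-3,-5,S) → sL=40/221, sR=40/377, mL=1500/6409, mR=-20/377
sensor matrix S = [[40/457, 8/89], [40/221, 40/377]]; det S = -1820160/260673257
solve [mL_A; mL_B] = S·[w00; w01] and [mR_A; mR_B] = S·[w10; w11]:
  w00 = 1, w01 = 1/2, w10 = 0, w11 = -1/2

1 1/2 0 -1/2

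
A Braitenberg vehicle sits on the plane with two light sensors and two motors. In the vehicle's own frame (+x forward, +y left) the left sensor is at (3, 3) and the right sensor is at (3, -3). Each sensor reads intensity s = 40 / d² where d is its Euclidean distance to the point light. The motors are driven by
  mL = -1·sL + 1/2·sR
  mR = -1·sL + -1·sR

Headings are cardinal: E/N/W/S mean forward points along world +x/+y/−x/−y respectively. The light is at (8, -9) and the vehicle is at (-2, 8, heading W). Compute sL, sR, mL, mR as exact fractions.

8/73 40/569 -3092/41537 -7472/41537

left sensor world pos  = (-5, 5); dL² = 365
right sensor world pos = (-5, 11); dR² = 569
sL = 40/365 = 8/73
sR = 40/569 = 40/569
mL = -1·sL + 1/2·sR = -3092/41537
mR = -1·sL + -1·sR = -7472/41537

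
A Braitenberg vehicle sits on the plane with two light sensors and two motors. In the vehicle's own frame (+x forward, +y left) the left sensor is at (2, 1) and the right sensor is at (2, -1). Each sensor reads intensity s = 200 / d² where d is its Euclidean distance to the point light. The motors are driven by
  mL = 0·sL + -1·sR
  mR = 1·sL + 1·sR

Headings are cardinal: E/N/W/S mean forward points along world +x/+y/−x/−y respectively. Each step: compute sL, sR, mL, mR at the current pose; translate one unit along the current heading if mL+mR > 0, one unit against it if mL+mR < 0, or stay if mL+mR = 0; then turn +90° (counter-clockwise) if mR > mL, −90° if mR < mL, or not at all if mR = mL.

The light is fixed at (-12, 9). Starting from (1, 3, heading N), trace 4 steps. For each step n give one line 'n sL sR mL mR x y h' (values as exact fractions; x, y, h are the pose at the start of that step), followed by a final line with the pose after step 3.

n=0: pose=(1,3,N); sL=5/4, sR=50/53; mL=-50/53, mR=465/212; mL+mR=5/4 → advance +1; mR−mL=665/212 → turn +1·90°
n=1: pose=(1,4,W); sL=200/157, sR=200/137; mL=-200/137, mR=58800/21509; mL+mR=200/157 → advance +1; mR−mL=90200/21509 → turn +1·90°
n=2: pose=(0,4,S); sL=100/109, sR=20/17; mL=-20/17, mR=3880/1853; mL+mR=100/109 → advance +1; mR−mL=6060/1853 → turn +1·90°
n=3: pose=(0,3,E); sL=200/221, sR=40/49; mL=-40/49, mR=18640/10829; mL+mR=200/221 → advance +1; mR−mL=27480/10829 → turn +1·90°

0 5/4 50/53 -50/53 465/212 1 3 N
1 200/157 200/137 -200/137 58800/21509 1 4 W
2 100/109 20/17 -20/17 3880/1853 0 4 S
3 200/221 40/49 -40/49 18640/10829 0 3 E
final 1 3 N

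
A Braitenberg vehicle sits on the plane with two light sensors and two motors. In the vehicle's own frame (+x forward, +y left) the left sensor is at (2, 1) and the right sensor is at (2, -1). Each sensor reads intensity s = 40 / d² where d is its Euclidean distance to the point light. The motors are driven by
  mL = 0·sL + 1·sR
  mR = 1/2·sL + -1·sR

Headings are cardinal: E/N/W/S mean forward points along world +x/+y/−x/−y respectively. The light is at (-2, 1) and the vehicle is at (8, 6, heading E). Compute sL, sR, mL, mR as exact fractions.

2/9 1/4 1/4 -5/36

left sensor world pos  = (10, 7); dL² = 180
right sensor world pos = (10, 5); dR² = 160
sL = 40/180 = 2/9
sR = 40/160 = 1/4
mL = 0·sL + 1·sR = 1/4
mR = 1/2·sL + -1·sR = -5/36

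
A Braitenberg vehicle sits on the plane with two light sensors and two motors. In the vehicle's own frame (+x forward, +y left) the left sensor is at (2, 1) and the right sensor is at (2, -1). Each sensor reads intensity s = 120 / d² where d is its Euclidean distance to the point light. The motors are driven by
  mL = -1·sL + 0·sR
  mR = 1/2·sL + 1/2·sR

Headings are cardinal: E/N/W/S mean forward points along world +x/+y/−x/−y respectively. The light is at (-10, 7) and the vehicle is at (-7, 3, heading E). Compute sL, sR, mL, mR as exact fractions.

60/17 12/5 -60/17 252/85

left sensor world pos  = (-5, 4); dL² = 34
right sensor world pos = (-5, 2); dR² = 50
sL = 120/34 = 60/17
sR = 120/50 = 12/5
mL = -1·sL + 0·sR = -60/17
mR = 1/2·sL + 1/2·sR = 252/85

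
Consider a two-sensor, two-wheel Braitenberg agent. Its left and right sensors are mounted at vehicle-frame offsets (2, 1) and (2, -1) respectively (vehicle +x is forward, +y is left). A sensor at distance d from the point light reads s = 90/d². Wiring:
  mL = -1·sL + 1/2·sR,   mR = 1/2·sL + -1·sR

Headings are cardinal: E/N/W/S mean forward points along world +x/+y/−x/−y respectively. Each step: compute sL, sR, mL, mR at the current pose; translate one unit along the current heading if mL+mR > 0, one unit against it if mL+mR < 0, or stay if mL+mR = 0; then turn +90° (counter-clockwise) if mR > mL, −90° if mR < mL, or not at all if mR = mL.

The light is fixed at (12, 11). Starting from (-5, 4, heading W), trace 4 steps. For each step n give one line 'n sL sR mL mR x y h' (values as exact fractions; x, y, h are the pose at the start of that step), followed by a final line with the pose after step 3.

n=0: pose=(-5,4,W); sL=18/85, sR=90/397; mL=-3321/33745, mR=-4077/33745; mL+mR=-7398/33745 → advance -1; mR−mL=-756/33745 → turn -1·90°
n=1: pose=(-4,4,N); sL=45/157, sR=9/25; mL=-837/7850, mR=-1701/7850; mL+mR=-1269/3925 → advance -1; mR−mL=-432/3925 → turn -1·90°
n=2: pose=(-4,3,E); sL=18/49, sR=90/277; mL=-2781/13573, mR=-1917/13573; mL+mR=-4698/13573 → advance -1; mR−mL=864/13573 → turn +1·90°
n=3: pose=(-5,3,N); sL=1/4, sR=45/146; mL=-7/73, mR=-107/584; mL+mR=-163/584 → advance -1; mR−mL=-51/584 → turn -1·90°

0 18/85 90/397 -3321/33745 -4077/33745 -5 4 W
1 45/157 9/25 -837/7850 -1701/7850 -4 4 N
2 18/49 90/277 -2781/13573 -1917/13573 -4 3 E
3 1/4 45/146 -7/73 -107/584 -5 3 N
final -5 2 E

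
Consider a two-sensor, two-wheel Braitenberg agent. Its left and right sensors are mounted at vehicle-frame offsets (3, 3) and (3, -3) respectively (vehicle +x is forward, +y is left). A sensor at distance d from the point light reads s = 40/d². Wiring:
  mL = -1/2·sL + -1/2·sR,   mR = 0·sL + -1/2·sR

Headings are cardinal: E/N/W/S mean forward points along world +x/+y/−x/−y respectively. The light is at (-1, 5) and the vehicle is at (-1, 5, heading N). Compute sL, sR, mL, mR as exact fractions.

left sensor world pos  = (-4, 8); dL² = 18
right sensor world pos = (2, 8); dR² = 18
sL = 40/18 = 20/9
sR = 40/18 = 20/9
mL = -1/2·sL + -1/2·sR = -20/9
mR = 0·sL + -1/2·sR = -10/9

20/9 20/9 -20/9 -10/9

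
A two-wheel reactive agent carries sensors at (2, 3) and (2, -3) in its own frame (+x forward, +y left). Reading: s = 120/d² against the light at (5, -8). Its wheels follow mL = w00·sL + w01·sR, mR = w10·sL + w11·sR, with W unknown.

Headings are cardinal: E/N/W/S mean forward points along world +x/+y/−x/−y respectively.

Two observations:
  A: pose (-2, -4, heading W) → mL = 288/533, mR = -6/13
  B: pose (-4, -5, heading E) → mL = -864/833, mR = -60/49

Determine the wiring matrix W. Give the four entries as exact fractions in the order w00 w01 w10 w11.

1 -1 0 -1/2

obs A: pose=(-2,-4,W) → sL=60/41, sR=12/13, mL=288/533, mR=-6/13
obs B: pose=(-4,-5,E) → sL=24/17, sR=120/49, mL=-864/833, mR=-60/49
sensor matrix S = [[60/41, 12/13], [24/17, 120/49]]; det S = 1012608/443989
solve [mL_A; mL_B] = S·[w00; w01] and [mR_A; mR_B] = S·[w10; w11]:
  w00 = 1, w01 = -1, w10 = 0, w11 = -1/2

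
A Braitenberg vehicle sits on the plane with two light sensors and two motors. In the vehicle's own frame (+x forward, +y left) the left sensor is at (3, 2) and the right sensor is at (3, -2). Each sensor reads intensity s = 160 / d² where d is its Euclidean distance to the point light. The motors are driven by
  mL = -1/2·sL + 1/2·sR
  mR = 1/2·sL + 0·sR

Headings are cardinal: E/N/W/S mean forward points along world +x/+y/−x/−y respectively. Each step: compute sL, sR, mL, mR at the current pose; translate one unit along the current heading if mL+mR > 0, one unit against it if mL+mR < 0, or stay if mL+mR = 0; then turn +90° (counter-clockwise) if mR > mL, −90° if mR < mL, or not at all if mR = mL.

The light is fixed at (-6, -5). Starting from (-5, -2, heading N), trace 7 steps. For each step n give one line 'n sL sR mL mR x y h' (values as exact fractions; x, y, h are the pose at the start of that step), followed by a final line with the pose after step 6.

n=0: pose=(-5,-2,N); sL=160/37, sR=32/9; mL=-128/333, mR=80/37; mL+mR=16/9 → advance +1; mR−mL=848/333 → turn +1·90°
n=1: pose=(-5,-1,W); sL=20, sR=4; mL=-8, mR=10; mL+mR=2 → advance +1; mR−mL=18 → turn +1·90°
n=2: pose=(-6,-1,S); sL=32, sR=32; mL=0, mR=16; mL+mR=16 → advance +1; mR−mL=16 → turn +1·90°
n=3: pose=(-6,-2,E); sL=80/17, sR=16; mL=96/17, mR=40/17; mL+mR=8 → advance +1; mR−mL=-56/17 → turn -1·90°
n=4: pose=(-5,-2,S); sL=160/9, sR=160; mL=640/9, mR=80/9; mL+mR=80 → advance +1; mR−mL=-560/9 → turn -1·90°
n=5: pose=(-5,-3,W); sL=40, sR=8; mL=-16, mR=20; mL+mR=4 → advance +1; mR−mL=36 → turn +1·90°
n=6: pose=(-6,-3,S); sL=32, sR=32; mL=0, mR=16; mL+mR=16 → advance +1; mR−mL=16 → turn +1·90°

0 160/37 32/9 -128/333 80/37 -5 -2 N
1 20 4 -8 10 -5 -1 W
2 32 32 0 16 -6 -1 S
3 80/17 16 96/17 40/17 -6 -2 E
4 160/9 160 640/9 80/9 -5 -2 S
5 40 8 -16 20 -5 -3 W
6 32 32 0 16 -6 -3 S
final -6 -4 E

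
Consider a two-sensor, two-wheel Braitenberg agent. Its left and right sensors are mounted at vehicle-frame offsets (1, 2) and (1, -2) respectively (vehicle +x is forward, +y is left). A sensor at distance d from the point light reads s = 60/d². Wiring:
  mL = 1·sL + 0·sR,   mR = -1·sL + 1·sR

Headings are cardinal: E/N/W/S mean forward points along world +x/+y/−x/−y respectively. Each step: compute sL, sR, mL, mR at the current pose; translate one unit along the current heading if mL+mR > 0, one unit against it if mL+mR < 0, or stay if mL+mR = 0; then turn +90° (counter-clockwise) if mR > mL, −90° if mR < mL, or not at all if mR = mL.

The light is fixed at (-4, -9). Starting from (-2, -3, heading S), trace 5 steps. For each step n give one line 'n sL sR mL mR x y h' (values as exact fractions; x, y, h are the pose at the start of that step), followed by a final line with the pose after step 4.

n=0: pose=(-2,-3,S); sL=60/41, sR=12/5; mL=60/41, mR=192/205; mL+mR=12/5 → advance +1; mR−mL=-108/205 → turn -1·90°
n=1: pose=(-2,-4,W); sL=6, sR=6/5; mL=6, mR=-24/5; mL+mR=6/5 → advance +1; mR−mL=-54/5 → turn -1·90°
n=2: pose=(-3,-4,N); sL=60/37, sR=4/3; mL=60/37, mR=-32/111; mL+mR=4/3 → advance +1; mR−mL=-212/111 → turn -1·90°
n=3: pose=(-3,-3,E); sL=15/17, sR=3; mL=15/17, mR=36/17; mL+mR=3 → advance +1; mR−mL=21/17 → turn +1·90°
n=4: pose=(-2,-3,N); sL=60/49, sR=12/13; mL=60/49, mR=-192/637; mL+mR=12/13 → advance +1; mR−mL=-972/637 → turn -1·90°

0 60/41 12/5 60/41 192/205 -2 -3 S
1 6 6/5 6 -24/5 -2 -4 W
2 60/37 4/3 60/37 -32/111 -3 -4 N
3 15/17 3 15/17 36/17 -3 -3 E
4 60/49 12/13 60/49 -192/637 -2 -3 N
final -2 -2 E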